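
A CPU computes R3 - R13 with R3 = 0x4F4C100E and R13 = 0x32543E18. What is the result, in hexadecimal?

Subtract column by column in base 16:
  E-8 → 6
  0-1 → F (borrow)
  0-E-1 → 1 (borrow)
  1-3-1 → D (borrow)
  C-4-1 → 7
  4-5 → F (borrow)
  F-2-1 → C
  4-3 → 1

0x1CF7D1F6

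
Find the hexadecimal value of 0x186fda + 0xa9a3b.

0x230a15

Add column by column in base 16, right to left:
  a+b = 5 carry 1
  d+3+1 = 1 carry 1
  f+a+1 = a carry 1
  6+9+1 = 0 carry 1
  8+a+1 = 3 carry 1
  1+0+1 = 2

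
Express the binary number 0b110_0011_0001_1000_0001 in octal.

0o1430601

Group the bits in threes: 001 100 011 000 110 000 001 → 1430601.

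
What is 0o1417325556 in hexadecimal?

0xc3dab6e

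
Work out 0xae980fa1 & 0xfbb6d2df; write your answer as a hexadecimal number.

AND each hex digit independently (no carries):
  a&f=a, e&b=a, 9&b=9, 8&6=0, 0&d=0, f&2=2, a&d=8, 1&f=1

0xaa900281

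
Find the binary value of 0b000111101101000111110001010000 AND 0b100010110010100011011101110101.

AND bit by bit (1 only where both bits are 1):
  000111101101000111110001010000
& 100010110010100011011101110101
= 000010100000000011010001010000

0b000010100000000011010001010000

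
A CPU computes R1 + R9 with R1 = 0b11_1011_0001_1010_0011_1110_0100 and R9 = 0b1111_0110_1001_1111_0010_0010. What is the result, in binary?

0b100101010000100001100000110

Add column by column in base 2, right to left:
  0+0 = 0
  0+1 = 1
  1+0 = 1
  0+0 = 0
  0+0 = 0
  1+1 = 0 carry 1
  1+0+1 = 0 carry 1
  1+0+1 = 0 carry 1
  1+1+1 = 1 carry 1
  1+1+1 = 1 carry 1
  0+1+1 = 0 carry 1
  0+1+1 = 0 carry 1
  0+1+1 = 0 carry 1
  1+0+1 = 0 carry 1
  0+0+1 = 1
  1+1 = 0 carry 1
  1+0+1 = 0 carry 1
  0+1+1 = 0 carry 1
  0+1+1 = 0 carry 1
  0+0+1 = 1
  1+1 = 0 carry 1
  1+1+1 = 1 carry 1
  0+1+1 = 0 carry 1
  1+1+1 = 1 carry 1
  1+0+1 = 0 carry 1
  1+0+1 = 0 carry 1
  final carry 1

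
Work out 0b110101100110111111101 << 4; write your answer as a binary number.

0b1101011001101111111010000

Left shift by 4: append 4 zero bits.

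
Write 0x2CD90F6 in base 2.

0b10110011011001000011110110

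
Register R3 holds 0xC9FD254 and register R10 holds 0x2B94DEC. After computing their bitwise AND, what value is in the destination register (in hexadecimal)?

AND each hex digit independently (no carries):
  C&2=0, 9&B=9, F&9=9, D&4=4, 2&D=0, 5&E=4, 4&C=4

0x0994044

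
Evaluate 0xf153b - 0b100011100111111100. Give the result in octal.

0xf153b = 0o3612473 in octal.
0b100011100111111100 = 0o434774 in octal.
Subtract column by column in base 8:
  3-4 → 7 (borrow)
  7-7-1 → 7 (borrow)
  4-7-1 → 4 (borrow)
  2-4-1 → 5 (borrow)
  1-3-1 → 5 (borrow)
  6-4-1 → 1
  3-0 → 3

0o3155477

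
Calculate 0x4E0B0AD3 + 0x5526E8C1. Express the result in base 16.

0xA331F394

Add column by column in base 16, right to left:
  3+1 = 4
  D+C = 9 carry 1
  A+8+1 = 3 carry 1
  0+E+1 = F
  B+6 = 1 carry 1
  0+2+1 = 3
  E+5 = 3 carry 1
  4+5+1 = A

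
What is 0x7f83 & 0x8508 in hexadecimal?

AND each hex digit independently (no carries):
  7&8=0, f&5=5, 8&0=0, 3&8=0

0x0500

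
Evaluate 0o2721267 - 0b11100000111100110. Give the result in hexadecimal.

0o2721267 = 0xBA2B7 in hexadecimal.
0b11100000111100110 = 0x1C1E6 in hexadecimal.
Subtract column by column in base 16:
  7-6 → 1
  B-E → D (borrow)
  2-1-1 → 0
  A-C → E (borrow)
  B-1-1 → 9

0x9E0D1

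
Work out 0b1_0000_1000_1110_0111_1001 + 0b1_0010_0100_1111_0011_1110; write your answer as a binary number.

0b1000101101110110110111

Add column by column in base 2, right to left:
  1+0 = 1
  0+1 = 1
  0+1 = 1
  1+1 = 0 carry 1
  1+1+1 = 1 carry 1
  1+1+1 = 1 carry 1
  1+0+1 = 0 carry 1
  0+0+1 = 1
  0+1 = 1
  1+1 = 0 carry 1
  1+1+1 = 1 carry 1
  1+1+1 = 1 carry 1
  0+0+1 = 1
  0+0 = 0
  0+1 = 1
  1+0 = 1
  0+0 = 0
  0+1 = 1
  0+0 = 0
  0+0 = 0
  1+1 = 0 carry 1
  final carry 1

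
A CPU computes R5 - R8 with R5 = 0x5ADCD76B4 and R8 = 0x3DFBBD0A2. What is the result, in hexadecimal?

0x1CE11A612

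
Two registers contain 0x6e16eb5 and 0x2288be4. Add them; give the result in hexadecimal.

0x909fa99

Add column by column in base 16, right to left:
  5+4 = 9
  b+e = 9 carry 1
  e+b+1 = a carry 1
  6+8+1 = f
  1+8 = 9
  e+2 = 0 carry 1
  6+2+1 = 9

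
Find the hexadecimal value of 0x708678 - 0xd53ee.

0x63328a

Subtract column by column in base 16:
  8-e → a (borrow)
  7-e-1 → 8 (borrow)
  6-3-1 → 2
  8-5 → 3
  0-d → 3 (borrow)
  7-0-1 → 6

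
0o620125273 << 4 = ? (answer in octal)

0o14402525660

4 bits is not a whole number of base-8 digits; in binary: 110010000001010101010111011 << 4 = 1100100000010101010101110110000.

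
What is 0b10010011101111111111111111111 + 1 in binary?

0b10010011110000000000000000000

The trailing 19 digits are 1 (max in base 2), so adding 1 cascades: they roll to 0 and the next digit up increments.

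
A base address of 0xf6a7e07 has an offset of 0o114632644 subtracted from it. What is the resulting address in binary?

0xf6a7e07 = 0b1111011010100111111000000111 in binary.
0o114632644 = 0b1001100110011010110100100 in binary.
Subtract column by column in base 2:
  1-0 → 1
  1-0 → 1
  1-1 → 0
  0-0 → 0
  0-0 → 0
  0-1 → 1 (borrow)
  0-0-1 → 1 (borrow)
  0-1-1 → 0 (borrow)
  0-1-1 → 0 (borrow)
  1-0-1 → 0
  1-1 → 0
  1-0 → 1
  1-1 → 0
  1-1 → 0
  1-0 → 1
  0-0 → 0
  0-1 → 1 (borrow)
  1-1-1 → 1 (borrow)
  0-0-1 → 1 (borrow)
  1-0-1 → 0
  0-1 → 1 (borrow)
  1-1-1 → 1 (borrow)
  1-0-1 → 0
  0-0 → 0
  1-1 → 0
  1-0 → 1
  1-0 → 1
  1-0 → 1

0b1110001101110100100001100011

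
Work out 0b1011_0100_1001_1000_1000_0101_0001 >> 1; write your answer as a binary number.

Right shift by 1: drop the 1 least-significant bit.

0b101101001001100010000101000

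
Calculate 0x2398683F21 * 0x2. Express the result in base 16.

0x4730D07E42

Multiply each base-16 digit by 2, carrying:
  1×2 = 2 → write 2
  2×2 = 4 → write 4
  F×2 = 30 → write E carry 1
  3×2+1 = 7 → write 7
  8×2 = 16 → write 0 carry 1
  6×2+1 = 13 → write D
  8×2 = 16 → write 0 carry 1
  9×2+1 = 19 → write 3 carry 1
  3×2+1 = 7 → write 7
  2×2 = 4 → write 4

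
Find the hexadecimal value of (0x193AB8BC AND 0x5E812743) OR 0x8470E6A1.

0x193AB8BC AND 0x5E812743 = 0x18002000.
Then OR with 0x8470E6A1.

0x9C70E6A1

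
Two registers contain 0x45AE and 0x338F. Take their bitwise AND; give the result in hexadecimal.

0x018E

AND each hex digit independently (no carries):
  4&3=0, 5&3=1, A&8=8, E&F=E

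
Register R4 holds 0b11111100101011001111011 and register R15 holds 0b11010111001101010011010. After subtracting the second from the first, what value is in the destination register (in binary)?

Subtract column by column in base 2:
  1-0 → 1
  1-1 → 0
  0-0 → 0
  1-1 → 0
  1-1 → 0
  1-0 → 1
  1-0 → 1
  0-1 → 1 (borrow)
  0-0-1 → 1 (borrow)
  1-1-1 → 1 (borrow)
  1-0-1 → 0
  0-1 → 1 (borrow)
  1-1-1 → 1 (borrow)
  0-0-1 → 1 (borrow)
  1-0-1 → 0
  0-1 → 1 (borrow)
  0-1-1 → 0 (borrow)
  1-1-1 → 1 (borrow)
  1-0-1 → 0
  1-1 → 0
  1-0 → 1
  1-1 → 0
  1-1 → 0

0b100101011101111100001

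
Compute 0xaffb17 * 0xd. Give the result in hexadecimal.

0x8efc02b

Multiply each base-16 digit by 13, carrying:
  7×13 = 91 → write b carry 5
  1×13+5 = 18 → write 2 carry 1
  b×13+1 = 144 → write 0 carry 9
  f×13+9 = 204 → write c carry 12
  f×13+12 = 207 → write f carry 12
  a×13+12 = 142 → write e carry 8
  remaining carry: 8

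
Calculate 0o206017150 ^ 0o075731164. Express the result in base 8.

0o273726034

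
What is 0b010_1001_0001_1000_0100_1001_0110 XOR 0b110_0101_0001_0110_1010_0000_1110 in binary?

0b100110000001110111010011000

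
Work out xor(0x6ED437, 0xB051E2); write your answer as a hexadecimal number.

XOR each hex digit independently (no carries):
  6^B=D, E^0=E, D^5=8, 4^1=5, 3^E=D, 7^2=5

0xDE85D5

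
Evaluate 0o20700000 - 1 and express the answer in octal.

0o20677777

The trailing 5 digits are 0, so subtracting 1 borrows through: they become 7 and the next digit up decrements.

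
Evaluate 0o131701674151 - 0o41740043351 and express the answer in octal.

0o67741630600

Subtract column by column in base 8:
  1-1 → 0
  5-5 → 0
  1-3 → 6 (borrow)
  4-3-1 → 0
  7-4 → 3
  6-0 → 6
  1-0 → 1
  0-4 → 4 (borrow)
  7-7-1 → 7 (borrow)
  1-1-1 → 7 (borrow)
  3-4-1 → 6 (borrow)
  1-0-1 → 0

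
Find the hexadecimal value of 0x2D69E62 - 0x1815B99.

0x15542C9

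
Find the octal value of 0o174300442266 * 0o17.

0o3511510403252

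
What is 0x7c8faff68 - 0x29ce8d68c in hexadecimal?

0x52c1228dc

Subtract column by column in base 16:
  8-c → c (borrow)
  6-8-1 → d (borrow)
  f-6-1 → 8
  f-d → 2
  a-8 → 2
  f-e → 1
  8-c → c (borrow)
  c-9-1 → 2
  7-2 → 5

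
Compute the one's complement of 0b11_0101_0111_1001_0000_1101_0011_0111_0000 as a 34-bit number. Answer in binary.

0b0010101000011011110010110010001111

Invert each bit: 1101010111100100001101001101110000 → 0010101000011011110010110010001111.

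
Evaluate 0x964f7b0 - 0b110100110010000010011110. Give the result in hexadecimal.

0x891d712

0b110100110010000010011110 = 0xd3209e in hexadecimal.
Subtract column by column in base 16:
  0-e → 2 (borrow)
  b-9-1 → 1
  7-0 → 7
  f-2 → d
  4-3 → 1
  6-d → 9 (borrow)
  9-0-1 → 8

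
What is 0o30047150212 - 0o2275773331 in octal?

0o25551154661

Subtract column by column in base 8:
  2-1 → 1
  1-3 → 6 (borrow)
  2-3-1 → 6 (borrow)
  0-3-1 → 4 (borrow)
  5-7-1 → 5 (borrow)
  1-7-1 → 1 (borrow)
  7-5-1 → 1
  4-7 → 5 (borrow)
  0-2-1 → 5 (borrow)
  0-2-1 → 5 (borrow)
  3-0-1 → 2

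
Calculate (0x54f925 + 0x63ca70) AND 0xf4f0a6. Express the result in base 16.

Add column by column in base 16, right to left:
  5+0 = 5
  2+7 = 9
  9+a = 3 carry 1
  f+c+1 = c carry 1
  4+3+1 = 8
  5+6 = b
Sum = 0xb8c395; now AND with 0xf4f0a6:
  b&f=b, 8&4=0, c&f=c, 3&0=0, 9&a=8, 5&6=4

0xb0c084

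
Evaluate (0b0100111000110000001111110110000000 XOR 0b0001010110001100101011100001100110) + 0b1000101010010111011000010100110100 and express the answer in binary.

0b1110011001010011111100101100011010

First 0b0100111000110000001111110110000000 XOR 0b0001010110001100101011100001100110 = 0b0101101110111100100100010111100110.
Add column by column in base 2, right to left:
  0+0 = 0
  1+0 = 1
  1+1 = 0 carry 1
  0+0+1 = 1
  0+1 = 1
  1+1 = 0 carry 1
  1+0+1 = 0 carry 1
  1+0+1 = 0 carry 1
  1+1+1 = 1 carry 1
  0+0+1 = 1
  1+1 = 0 carry 1
  0+0+1 = 1
  0+0 = 0
  0+0 = 0
  1+0 = 1
  0+1 = 1
  0+1 = 1
  1+0 = 1
  0+1 = 1
  0+1 = 1
  1+1 = 0 carry 1
  1+0+1 = 0 carry 1
  1+1+1 = 1 carry 1
  1+0+1 = 0 carry 1
  0+0+1 = 1
  1+1 = 0 carry 1
  1+0+1 = 0 carry 1
  1+1+1 = 1 carry 1
  0+0+1 = 1
  1+1 = 0 carry 1
  1+0+1 = 0 carry 1
  0+0+1 = 1
  1+0 = 1
  0+1 = 1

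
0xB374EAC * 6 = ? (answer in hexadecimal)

Multiply each base-16 digit by 6, carrying:
  C×6 = 72 → write 8 carry 4
  A×6+4 = 64 → write 0 carry 4
  E×6+4 = 88 → write 8 carry 5
  4×6+5 = 29 → write D carry 1
  7×6+1 = 43 → write B carry 2
  3×6+2 = 20 → write 4 carry 1
  B×6+1 = 67 → write 3 carry 4
  remaining carry: 4

0x434BD808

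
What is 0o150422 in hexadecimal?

Each octal digit is 3 bits: 1=001 5=101 0=000 4=100 2=010 2=010.
Group the bits into nibbles: 1101 0001 0001 0010 → D112.

0xD112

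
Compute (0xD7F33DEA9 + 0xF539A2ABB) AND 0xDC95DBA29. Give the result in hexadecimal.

0xCC04C0820

Add column by column in base 16, right to left:
  9+B = 4 carry 1
  A+B+1 = 6 carry 1
  E+A+1 = 9 carry 1
  D+2+1 = 0 carry 1
  3+A+1 = E
  3+9 = C
  F+3 = 2 carry 1
  7+5+1 = D
  D+F = C carry 1
  final carry 1
Sum = 0x1CD2CE0964; now AND with 0xDC95DBA29:
  1&0=0, C&D=C, D&C=C, 2&9=0, C&5=4, E&D=C, 0&B=0, 9&A=8, 6&2=2, 4&9=0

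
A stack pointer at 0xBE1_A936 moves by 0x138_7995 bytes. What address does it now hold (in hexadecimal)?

Add column by column in base 16, right to left:
  6+5 = B
  3+9 = C
  9+9 = 2 carry 1
  A+7+1 = 2 carry 1
  1+8+1 = A
  E+3 = 1 carry 1
  B+1+1 = D

0xD1A22CB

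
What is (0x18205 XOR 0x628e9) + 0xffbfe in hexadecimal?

First 0x18205 XOR 0x628e9 = 0x7aaec.
Add column by column in base 16, right to left:
  c+e = a carry 1
  e+f+1 = e carry 1
  a+b+1 = 6 carry 1
  a+f+1 = a carry 1
  7+f+1 = 7 carry 1
  final carry 1

0x17a6ea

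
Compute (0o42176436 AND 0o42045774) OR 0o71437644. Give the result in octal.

0o42176436 AND 0o42045774 = 0o42044434.
Then OR with 0o71437644.

0o73477674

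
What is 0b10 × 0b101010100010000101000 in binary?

0b1010101000100001010000

Multiply each base-2 digit by 2, carrying:
  0×2 = 0 → write 0
  0×2 = 0 → write 0
  0×2 = 0 → write 0
  1×2 = 2 → write 0 carry 1
  0×2+1 = 1 → write 1
  1×2 = 2 → write 0 carry 1
  0×2+1 = 1 → write 1
  0×2 = 0 → write 0
  0×2 = 0 → write 0
  0×2 = 0 → write 0
  1×2 = 2 → write 0 carry 1
  0×2+1 = 1 → write 1
  0×2 = 0 → write 0
  0×2 = 0 → write 0
  1×2 = 2 → write 0 carry 1
  0×2+1 = 1 → write 1
  1×2 = 2 → write 0 carry 1
  0×2+1 = 1 → write 1
  1×2 = 2 → write 0 carry 1
  0×2+1 = 1 → write 1
  1×2 = 2 → write 0 carry 1
  remaining carry: 1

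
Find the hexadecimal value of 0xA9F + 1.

0xAA0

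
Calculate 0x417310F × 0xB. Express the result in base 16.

Multiply each base-16 digit by 11, carrying:
  F×11 = 165 → write 5 carry 10
  0×11+10 = 10 → write A
  1×11 = 11 → write B
  3×11 = 33 → write 1 carry 2
  7×11+2 = 79 → write F carry 4
  1×11+4 = 15 → write F
  4×11 = 44 → write C carry 2
  remaining carry: 2

0x2CFF1BA5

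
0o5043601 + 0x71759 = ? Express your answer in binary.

0b110110101111011011010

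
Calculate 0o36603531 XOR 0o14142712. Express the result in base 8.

XOR each oct digit independently (no carries):
  3^1=2, 6^4=2, 6^1=7, 0^4=4, 3^2=1, 5^7=2, 3^1=2, 1^2=3

0o22741223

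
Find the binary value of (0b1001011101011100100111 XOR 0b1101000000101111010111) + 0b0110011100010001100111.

First 0b1001011101011100100111 XOR 0b1101000000101111010111 = 0b0100011101110011110000.
Add column by column in base 2, right to left:
  0+1 = 1
  0+1 = 1
  0+1 = 1
  0+0 = 0
  1+0 = 1
  1+1 = 0 carry 1
  1+1+1 = 1 carry 1
  1+0+1 = 0 carry 1
  0+0+1 = 1
  0+0 = 0
  1+1 = 0 carry 1
  1+0+1 = 0 carry 1
  1+0+1 = 0 carry 1
  0+0+1 = 1
  1+1 = 0 carry 1
  1+1+1 = 1 carry 1
  1+1+1 = 1 carry 1
  0+0+1 = 1
  0+0 = 0
  0+1 = 1
  1+1 = 0 carry 1
  final carry 1

0b1010111010000101010111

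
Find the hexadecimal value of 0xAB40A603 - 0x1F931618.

0x8BAD8FEB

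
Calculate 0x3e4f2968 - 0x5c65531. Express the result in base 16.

Subtract column by column in base 16:
  8-1 → 7
  6-3 → 3
  9-5 → 4
  2-5 → d (borrow)
  f-6-1 → 8
  4-c → 8 (borrow)
  e-5-1 → 8
  3-0 → 3

0x3888d437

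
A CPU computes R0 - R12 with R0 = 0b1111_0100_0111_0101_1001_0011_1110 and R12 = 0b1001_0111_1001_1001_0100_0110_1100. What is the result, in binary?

0b101110011011100010011010010

Subtract column by column in base 2:
  0-0 → 0
  1-0 → 1
  1-1 → 0
  1-1 → 0
  1-0 → 1
  1-1 → 0
  0-1 → 1 (borrow)
  0-0-1 → 1 (borrow)
  1-0-1 → 0
  0-0 → 0
  0-1 → 1 (borrow)
  1-0-1 → 0
  1-1 → 0
  0-0 → 0
  1-0 → 1
  0-1 → 1 (borrow)
  1-1-1 → 1 (borrow)
  1-0-1 → 0
  1-0 → 1
  0-1 → 1 (borrow)
  0-1-1 → 0 (borrow)
  0-1-1 → 0 (borrow)
  1-1-1 → 1 (borrow)
  0-0-1 → 1 (borrow)
  1-1-1 → 1 (borrow)
  1-0-1 → 0
  1-0 → 1
  1-1 → 0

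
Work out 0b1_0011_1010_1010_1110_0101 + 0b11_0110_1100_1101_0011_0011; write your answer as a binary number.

0b10010100111100000011000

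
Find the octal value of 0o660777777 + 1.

0o661000000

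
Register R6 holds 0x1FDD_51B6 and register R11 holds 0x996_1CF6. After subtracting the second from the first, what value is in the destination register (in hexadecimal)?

Subtract column by column in base 16:
  6-6 → 0
  B-F → C (borrow)
  1-C-1 → 4 (borrow)
  5-1-1 → 3
  D-6 → 7
  D-9 → 4
  F-9 → 6
  1-0 → 1

0x164734C0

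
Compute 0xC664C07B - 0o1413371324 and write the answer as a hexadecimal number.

0xBA36CDA7

0o1413371324 = 0xC2DF2D4 in hexadecimal.
Subtract column by column in base 16:
  B-4 → 7
  7-D → A (borrow)
  0-2-1 → D (borrow)
  C-F-1 → C (borrow)
  4-D-1 → 6 (borrow)
  6-2-1 → 3
  6-C → A (borrow)
  C-0-1 → B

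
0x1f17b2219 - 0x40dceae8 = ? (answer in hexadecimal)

Subtract column by column in base 16:
  9-8 → 1
  1-e → 3 (borrow)
  2-a-1 → 7 (borrow)
  2-e-1 → 3 (borrow)
  b-c-1 → e (borrow)
  7-d-1 → 9 (borrow)
  1-0-1 → 0
  f-4 → b
  1-0 → 1

0x1b09e3731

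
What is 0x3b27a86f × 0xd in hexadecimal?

0x301038da3

Multiply each base-16 digit by 13, carrying:
  f×13 = 195 → write 3 carry 12
  6×13+12 = 90 → write a carry 5
  8×13+5 = 109 → write d carry 6
  a×13+6 = 136 → write 8 carry 8
  7×13+8 = 99 → write 3 carry 6
  2×13+6 = 32 → write 0 carry 2
  b×13+2 = 145 → write 1 carry 9
  3×13+9 = 48 → write 0 carry 3
  remaining carry: 3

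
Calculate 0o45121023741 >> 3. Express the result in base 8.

Shifting right by 3 bits = 1 oct digit: drop the last 1.

0o4512102374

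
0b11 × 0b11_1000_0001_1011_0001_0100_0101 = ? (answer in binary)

0b1010100001010001001111001111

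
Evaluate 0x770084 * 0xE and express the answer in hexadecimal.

0x6820738

Multiply each base-16 digit by 14, carrying:
  4×14 = 56 → write 8 carry 3
  8×14+3 = 115 → write 3 carry 7
  0×14+7 = 7 → write 7
  0×14 = 0 → write 0
  7×14 = 98 → write 2 carry 6
  7×14+6 = 104 → write 8 carry 6
  remaining carry: 6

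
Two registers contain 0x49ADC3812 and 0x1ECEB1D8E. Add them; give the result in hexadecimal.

0x687C755A0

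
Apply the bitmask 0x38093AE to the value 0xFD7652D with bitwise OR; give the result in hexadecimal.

0xFD7F7AF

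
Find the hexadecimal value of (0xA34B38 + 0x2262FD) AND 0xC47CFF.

Add column by column in base 16, right to left:
  8+D = 5 carry 1
  3+F+1 = 3 carry 1
  B+2+1 = E
  4+6 = A
  3+2 = 5
  A+2 = C
Sum = 0xC5AE35; now AND with 0xC47CFF:
  C&C=C, 5&4=4, A&7=2, E&C=C, 3&F=3, 5&F=5

0xC42C35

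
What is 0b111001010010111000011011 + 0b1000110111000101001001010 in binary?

Add column by column in base 2, right to left:
  1+0 = 1
  1+1 = 0 carry 1
  0+0+1 = 1
  1+1 = 0 carry 1
  1+0+1 = 0 carry 1
  0+0+1 = 1
  0+1 = 1
  0+0 = 0
  0+0 = 0
  1+1 = 0 carry 1
  1+0+1 = 0 carry 1
  1+1+1 = 1 carry 1
  0+0+1 = 1
  1+0 = 1
  0+0 = 0
  0+1 = 1
  1+1 = 0 carry 1
  0+1+1 = 0 carry 1
  1+0+1 = 0 carry 1
  0+1+1 = 0 carry 1
  0+1+1 = 0 carry 1
  1+0+1 = 0 carry 1
  1+0+1 = 0 carry 1
  1+0+1 = 0 carry 1
  0+1+1 = 0 carry 1
  final carry 1

0b10000000001011100001100101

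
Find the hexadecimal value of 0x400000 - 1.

0x3FFFFF

The trailing 5 digits are 0, so subtracting 1 borrows through: they become F and the next digit up decrements.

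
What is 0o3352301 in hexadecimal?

Each octal digit is 3 bits: 3=011 3=011 5=101 2=010 3=011 0=000 1=001.
Group the bits into nibbles: 1101 1101 0100 1100 0001 → dd4c1.

0xdd4c1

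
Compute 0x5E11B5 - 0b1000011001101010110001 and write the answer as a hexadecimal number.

0x3C7704

0b1000011001101010110001 = 0x219AB1 in hexadecimal.
Subtract column by column in base 16:
  5-1 → 4
  B-B → 0
  1-A → 7 (borrow)
  1-9-1 → 7 (borrow)
  E-1-1 → C
  5-2 → 3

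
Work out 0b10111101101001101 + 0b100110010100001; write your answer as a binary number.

0b11100011111101110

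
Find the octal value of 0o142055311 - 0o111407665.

0o30445424

Subtract column by column in base 8:
  1-5 → 4 (borrow)
  1-6-1 → 2 (borrow)
  3-6-1 → 4 (borrow)
  5-7-1 → 5 (borrow)
  5-0-1 → 4
  0-4 → 4 (borrow)
  2-1-1 → 0
  4-1 → 3
  1-1 → 0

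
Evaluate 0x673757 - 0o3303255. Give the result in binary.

0x673757 = 0b11001110011011101010111 in binary.
0o3303255 = 0b11011000011010101101 in binary.
Subtract column by column in base 2:
  1-1 → 0
  1-0 → 1
  1-1 → 0
  0-1 → 1 (borrow)
  1-0-1 → 0
  0-1 → 1 (borrow)
  1-0-1 → 0
  0-1 → 1 (borrow)
  1-0-1 → 0
  1-1 → 0
  1-1 → 0
  0-0 → 0
  1-0 → 1
  1-0 → 1
  0-0 → 0
  0-1 → 1 (borrow)
  1-1-1 → 1 (borrow)
  1-0-1 → 0
  1-1 → 0
  0-1 → 1 (borrow)
  0-0-1 → 1 (borrow)
  1-0-1 → 0
  1-0 → 1

0b10110011011000010101010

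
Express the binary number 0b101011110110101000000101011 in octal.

Group the bits in threes: 101 011 110 110 101 000 000 101 011 → 536650053.

0o536650053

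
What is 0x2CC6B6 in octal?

Expand each hex digit to 4 bits: 2=0010 C=1100 C=1100 6=0110 B=1011 6=0110.
Group the bits in threes: 001 011 001 100 011 010 110 110 → 13143266.

0o13143266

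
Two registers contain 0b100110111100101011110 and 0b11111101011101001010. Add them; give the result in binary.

Add column by column in base 2, right to left:
  0+0 = 0
  1+1 = 0 carry 1
  1+0+1 = 0 carry 1
  1+1+1 = 1 carry 1
  1+0+1 = 0 carry 1
  0+0+1 = 1
  1+1 = 0 carry 1
  0+0+1 = 1
  1+1 = 0 carry 1
  0+1+1 = 0 carry 1
  0+1+1 = 0 carry 1
  1+0+1 = 0 carry 1
  1+1+1 = 1 carry 1
  1+0+1 = 0 carry 1
  1+1+1 = 1 carry 1
  0+1+1 = 0 carry 1
  1+1+1 = 1 carry 1
  1+1+1 = 1 carry 1
  0+1+1 = 0 carry 1
  0+1+1 = 0 carry 1
  1+0+1 = 0 carry 1
  final carry 1

0b1000110101000010101000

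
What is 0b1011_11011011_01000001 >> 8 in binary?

Right shift by 8: drop the 8 least-significant bits.

0b101111011011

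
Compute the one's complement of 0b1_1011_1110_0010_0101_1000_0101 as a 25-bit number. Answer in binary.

0b0010000011101101001111010

Invert each bit: 1101111100010010110000101 → 0010000011101101001111010.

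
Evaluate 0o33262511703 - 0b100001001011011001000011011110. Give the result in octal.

0o27147201345

0b100001001011011001000011011110 = 0o4113310336 in octal.
Subtract column by column in base 8:
  3-6 → 5 (borrow)
  0-3-1 → 4 (borrow)
  7-3-1 → 3
  1-0 → 1
  1-1 → 0
  5-3 → 2
  2-3 → 7 (borrow)
  6-1-1 → 4
  2-1 → 1
  3-4 → 7 (borrow)
  3-0-1 → 2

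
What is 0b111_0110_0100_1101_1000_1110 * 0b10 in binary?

0b111011001001101100011100

Multiply each base-2 digit by 2, carrying:
  0×2 = 0 → write 0
  1×2 = 2 → write 0 carry 1
  1×2+1 = 3 → write 1 carry 1
  1×2+1 = 3 → write 1 carry 1
  0×2+1 = 1 → write 1
  0×2 = 0 → write 0
  0×2 = 0 → write 0
  1×2 = 2 → write 0 carry 1
  1×2+1 = 3 → write 1 carry 1
  0×2+1 = 1 → write 1
  1×2 = 2 → write 0 carry 1
  1×2+1 = 3 → write 1 carry 1
  0×2+1 = 1 → write 1
  0×2 = 0 → write 0
  1×2 = 2 → write 0 carry 1
  0×2+1 = 1 → write 1
  0×2 = 0 → write 0
  1×2 = 2 → write 0 carry 1
  1×2+1 = 3 → write 1 carry 1
  0×2+1 = 1 → write 1
  1×2 = 2 → write 0 carry 1
  1×2+1 = 3 → write 1 carry 1
  1×2+1 = 3 → write 1 carry 1
  remaining carry: 1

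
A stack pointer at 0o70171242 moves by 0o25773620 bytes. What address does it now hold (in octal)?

Add column by column in base 8, right to left:
  2+0 = 2
  4+2 = 6
  2+6 = 0 carry 1
  1+3+1 = 5
  7+7 = 6 carry 1
  1+7+1 = 1 carry 1
  0+5+1 = 6
  7+2 = 1 carry 1
  final carry 1

0o116165062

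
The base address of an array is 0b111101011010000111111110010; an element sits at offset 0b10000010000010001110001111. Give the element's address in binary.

0b1001101101010011001110000001

Add column by column in base 2, right to left:
  0+1 = 1
  1+1 = 0 carry 1
  0+1+1 = 0 carry 1
  0+1+1 = 0 carry 1
  1+0+1 = 0 carry 1
  1+0+1 = 0 carry 1
  1+0+1 = 0 carry 1
  1+1+1 = 1 carry 1
  1+1+1 = 1 carry 1
  1+1+1 = 1 carry 1
  1+0+1 = 0 carry 1
  1+0+1 = 0 carry 1
  0+0+1 = 1
  0+1 = 1
  0+0 = 0
  0+0 = 0
  1+0 = 1
  0+0 = 0
  1+0 = 1
  1+1 = 0 carry 1
  0+0+1 = 1
  1+0 = 1
  0+0 = 0
  1+0 = 1
  1+0 = 1
  1+1 = 0 carry 1
  1+0+1 = 0 carry 1
  final carry 1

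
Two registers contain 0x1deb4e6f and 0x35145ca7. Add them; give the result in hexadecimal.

Add column by column in base 16, right to left:
  f+7 = 6 carry 1
  6+a+1 = 1 carry 1
  e+c+1 = b carry 1
  4+5+1 = a
  b+4 = f
  e+1 = f
  d+5 = 2 carry 1
  1+3+1 = 5

0x52ffab16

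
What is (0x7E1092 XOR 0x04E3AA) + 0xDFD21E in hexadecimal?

First 0x7E1092 XOR 0x04E3AA = 0x7AF338.
Add column by column in base 16, right to left:
  8+E = 6 carry 1
  3+1+1 = 5
  3+2 = 5
  F+D = C carry 1
  A+F+1 = A carry 1
  7+D+1 = 5 carry 1
  final carry 1

0x15AC556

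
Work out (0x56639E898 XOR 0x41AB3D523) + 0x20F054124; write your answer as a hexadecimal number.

0x38B8F7EDF

First 0x56639E898 XOR 0x41AB3D523 = 0x17C8A3DBB.
Add column by column in base 16, right to left:
  B+4 = F
  B+2 = D
  D+1 = E
  3+4 = 7
  A+5 = F
  8+0 = 8
  C+F = B carry 1
  7+0+1 = 8
  1+2 = 3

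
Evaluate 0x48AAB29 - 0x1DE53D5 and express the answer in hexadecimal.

Subtract column by column in base 16:
  9-5 → 4
  2-D → 5 (borrow)
  B-3-1 → 7
  A-5 → 5
  A-E → C (borrow)
  8-D-1 → A (borrow)
  4-1-1 → 2

0x2AC5754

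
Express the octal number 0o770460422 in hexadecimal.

Each octal digit is 3 bits: 7=111 7=111 0=000 4=100 6=110 0=000 4=100 2=010 2=010.
Group the bits into nibbles: 0111 1110 0010 0110 0001 0001 0010 → 7E26112.

0x7E26112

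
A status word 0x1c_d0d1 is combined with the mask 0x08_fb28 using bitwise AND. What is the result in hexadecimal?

0x08d000

AND each hex digit independently (no carries):
  1&0=0, c&8=8, d&f=d, 0&b=0, d&2=0, 1&8=0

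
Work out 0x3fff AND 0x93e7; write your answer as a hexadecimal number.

AND each hex digit independently (no carries):
  3&9=1, f&3=3, f&e=e, f&7=7

0x13e7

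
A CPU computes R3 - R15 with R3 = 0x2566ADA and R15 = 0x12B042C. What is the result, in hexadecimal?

0x12B66AE

Subtract column by column in base 16:
  A-C → E (borrow)
  D-2-1 → A
  A-4 → 6
  6-0 → 6
  6-B → B (borrow)
  5-2-1 → 2
  2-1 → 1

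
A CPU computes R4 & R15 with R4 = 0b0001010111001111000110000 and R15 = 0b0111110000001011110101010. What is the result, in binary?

0b0001010000001011000100000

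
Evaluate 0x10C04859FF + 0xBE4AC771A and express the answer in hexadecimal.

0x1CA4F4D119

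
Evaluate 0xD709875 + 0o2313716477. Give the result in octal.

0xD709875 = 0o1534114165 in octal.
Add column by column in base 8, right to left:
  5+7 = 4 carry 1
  6+7+1 = 6 carry 1
  1+4+1 = 6
  4+6 = 2 carry 1
  1+1+1 = 3
  1+7 = 0 carry 1
  4+3+1 = 0 carry 1
  3+1+1 = 5
  5+3 = 0 carry 1
  1+2+1 = 4

0o4050032664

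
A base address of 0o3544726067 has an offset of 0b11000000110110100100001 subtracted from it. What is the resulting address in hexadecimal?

0x1D333F16

0o3544726067 = 0x1D93AC37 in hexadecimal.
0b11000000110110100100001 = 0x606D21 in hexadecimal.
Subtract column by column in base 16:
  7-1 → 6
  3-2 → 1
  C-D → F (borrow)
  A-6-1 → 3
  3-0 → 3
  9-6 → 3
  D-0 → D
  1-0 → 1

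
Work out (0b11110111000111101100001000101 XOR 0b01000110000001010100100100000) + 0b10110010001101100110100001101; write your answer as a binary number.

0b101100011010100011111001110010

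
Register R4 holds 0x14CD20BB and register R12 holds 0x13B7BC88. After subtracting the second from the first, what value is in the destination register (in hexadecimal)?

0x1156433

Subtract column by column in base 16:
  B-8 → 3
  B-8 → 3
  0-C → 4 (borrow)
  2-B-1 → 6 (borrow)
  D-7-1 → 5
  C-B → 1
  4-3 → 1
  1-1 → 0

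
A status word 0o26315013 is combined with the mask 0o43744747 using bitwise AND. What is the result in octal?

AND each oct digit independently (no carries):
  2&4=0, 6&3=2, 3&7=3, 1&4=0, 5&4=4, 0&7=0, 1&4=0, 3&7=3

0o02304003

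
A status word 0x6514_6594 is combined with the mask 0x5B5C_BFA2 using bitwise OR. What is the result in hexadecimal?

0x7F5CFFB6

OR each hex digit independently (no carries):
  6|5=7, 5|B=F, 1|5=5, 4|C=C, 6|B=F, 5|F=F, 9|A=B, 4|2=6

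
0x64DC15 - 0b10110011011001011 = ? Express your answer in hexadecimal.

0x63754A

0b10110011011001011 = 0x166CB in hexadecimal.
Subtract column by column in base 16:
  5-B → A (borrow)
  1-C-1 → 4 (borrow)
  C-6-1 → 5
  D-6 → 7
  4-1 → 3
  6-0 → 6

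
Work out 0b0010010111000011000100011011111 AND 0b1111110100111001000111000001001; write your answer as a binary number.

0b0010010100000001000100000001001

AND bit by bit (1 only where both bits are 1):
  0010010111000011000100011011111
& 1111110100111001000111000001001
= 0010010100000001000100000001001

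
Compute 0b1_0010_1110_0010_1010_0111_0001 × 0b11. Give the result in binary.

Multiply each base-2 digit by 3, carrying:
  1×3 = 3 → write 1 carry 1
  0×3+1 = 1 → write 1
  0×3 = 0 → write 0
  0×3 = 0 → write 0
  1×3 = 3 → write 1 carry 1
  1×3+1 = 4 → write 0 carry 2
  1×3+2 = 5 → write 1 carry 2
  0×3+2 = 2 → write 0 carry 1
  0×3+1 = 1 → write 1
  1×3 = 3 → write 1 carry 1
  0×3+1 = 1 → write 1
  1×3 = 3 → write 1 carry 1
  0×3+1 = 1 → write 1
  1×3 = 3 → write 1 carry 1
  0×3+1 = 1 → write 1
  0×3 = 0 → write 0
  0×3 = 0 → write 0
  1×3 = 3 → write 1 carry 1
  1×3+1 = 4 → write 0 carry 2
  1×3+2 = 5 → write 1 carry 2
  0×3+2 = 2 → write 0 carry 1
  1×3+1 = 4 → write 0 carry 2
  0×3+2 = 2 → write 0 carry 1
  0×3+1 = 1 → write 1
  1×3 = 3 → write 1 carry 1
  remaining carry: 1

0b11100010100111111101010011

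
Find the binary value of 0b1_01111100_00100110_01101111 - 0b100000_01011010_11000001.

Subtract column by column in base 2:
  1-1 → 0
  1-0 → 1
  1-0 → 1
  1-0 → 1
  0-0 → 0
  1-0 → 1
  1-1 → 0
  0-1 → 1 (borrow)
  0-0-1 → 1 (borrow)
  1-1-1 → 1 (borrow)
  1-0-1 → 0
  0-1 → 1 (borrow)
  0-1-1 → 0 (borrow)
  1-0-1 → 0
  0-1 → 1 (borrow)
  0-0-1 → 1 (borrow)
  0-0-1 → 1 (borrow)
  0-0-1 → 1 (borrow)
  1-0-1 → 0
  1-0 → 1
  1-0 → 1
  1-1 → 0
  1-0 → 1
  0-0 → 0
  1-0 → 1

0b1010110111100101110101110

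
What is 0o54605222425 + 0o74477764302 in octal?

Add column by column in base 8, right to left:
  5+2 = 7
  2+0 = 2
  4+3 = 7
  2+4 = 6
  2+6 = 0 carry 1
  2+7+1 = 2 carry 1
  5+7+1 = 5 carry 1
  0+7+1 = 0 carry 1
  6+4+1 = 3 carry 1
  4+4+1 = 1 carry 1
  5+7+1 = 5 carry 1
  final carry 1

0o151305206727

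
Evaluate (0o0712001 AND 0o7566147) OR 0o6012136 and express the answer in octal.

0o0712001 AND 0o7566147 = 0o0502001.
Then OR with 0o6012136.

0o6512137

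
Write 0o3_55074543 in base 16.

Each octal digit is 3 bits: 3=011 5=101 5=101 0=000 7=111 4=100 5=101 4=100 3=011.
Group the bits into nibbles: 0011 1011 0100 0111 1001 0110 0011 → 3B47963.

0x3B47963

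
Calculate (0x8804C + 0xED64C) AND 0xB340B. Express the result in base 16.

0x31408

Add column by column in base 16, right to left:
  C+C = 8 carry 1
  4+4+1 = 9
  0+6 = 6
  8+D = 5 carry 1
  8+E+1 = 7 carry 1
  final carry 1
Sum = 0x175698; now AND with 0xB340B:
  1&0=0, 7&B=3, 5&3=1, 6&4=4, 9&0=0, 8&B=8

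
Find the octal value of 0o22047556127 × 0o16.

Multiply each base-8 digit by 14, carrying:
  7×14 = 98 → write 2 carry 12
  2×14+12 = 40 → write 0 carry 5
  1×14+5 = 19 → write 3 carry 2
  6×14+2 = 86 → write 6 carry 10
  5×14+10 = 80 → write 0 carry 10
  5×14+10 = 80 → write 0 carry 10
  7×14+10 = 108 → write 4 carry 13
  4×14+13 = 69 → write 5 carry 8
  0×14+8 = 8 → write 0 carry 1
  2×14+1 = 29 → write 5 carry 3
  2×14+3 = 31 → write 7 carry 3
  remaining carry: 3

0o375054006302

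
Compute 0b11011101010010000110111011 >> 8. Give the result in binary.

0b110111010100100001

Right shift by 8: drop the 8 least-significant bits.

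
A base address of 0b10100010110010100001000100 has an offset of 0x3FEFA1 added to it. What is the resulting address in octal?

0o262613745

0b10100010110010100001000100 = 0o242624104 in octal.
0x3FEFA1 = 0o17767641 in octal.
Add column by column in base 8, right to left:
  4+1 = 5
  0+4 = 4
  1+6 = 7
  4+7 = 3 carry 1
  2+6+1 = 1 carry 1
  6+7+1 = 6 carry 1
  2+7+1 = 2 carry 1
  4+1+1 = 6
  2+0 = 2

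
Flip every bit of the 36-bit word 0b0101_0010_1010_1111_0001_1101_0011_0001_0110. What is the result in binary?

0b101011010101000011100010110011101001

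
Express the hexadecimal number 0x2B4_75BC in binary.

0b10101101000111010110111100

Expand each hex digit to 4 bits: 2=0010 B=1011 4=0100 7=0111 5=0101 B=1011 C=1100.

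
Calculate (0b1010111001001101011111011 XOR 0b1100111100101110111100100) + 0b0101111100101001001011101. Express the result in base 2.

First 0b1010111001001101011111011 XOR 0b1100111100101110111100100 = 0b0110000101100011100011111.
Add column by column in base 2, right to left:
  1+1 = 0 carry 1
  1+0+1 = 0 carry 1
  1+1+1 = 1 carry 1
  1+1+1 = 1 carry 1
  1+1+1 = 1 carry 1
  0+0+1 = 1
  0+1 = 1
  0+0 = 0
  1+0 = 1
  1+1 = 0 carry 1
  1+0+1 = 0 carry 1
  0+0+1 = 1
  0+1 = 1
  0+0 = 0
  1+1 = 0 carry 1
  1+0+1 = 0 carry 1
  0+0+1 = 1
  1+1 = 0 carry 1
  0+1+1 = 0 carry 1
  0+1+1 = 0 carry 1
  0+1+1 = 0 carry 1
  0+1+1 = 0 carry 1
  1+0+1 = 0 carry 1
  1+1+1 = 1 carry 1
  final carry 1

0b1100000010001100101111100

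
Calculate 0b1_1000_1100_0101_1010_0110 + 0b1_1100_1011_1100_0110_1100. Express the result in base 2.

0b1101011000001000010010

Add column by column in base 2, right to left:
  0+0 = 0
  1+0 = 1
  1+1 = 0 carry 1
  0+1+1 = 0 carry 1
  0+0+1 = 1
  1+1 = 0 carry 1
  0+1+1 = 0 carry 1
  1+0+1 = 0 carry 1
  1+0+1 = 0 carry 1
  0+0+1 = 1
  1+1 = 0 carry 1
  0+1+1 = 0 carry 1
  0+1+1 = 0 carry 1
  0+1+1 = 0 carry 1
  1+0+1 = 0 carry 1
  1+1+1 = 1 carry 1
  0+0+1 = 1
  0+0 = 0
  0+1 = 1
  1+1 = 0 carry 1
  1+1+1 = 1 carry 1
  final carry 1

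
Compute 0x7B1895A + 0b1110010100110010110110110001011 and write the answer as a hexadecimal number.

0x7A4AF6E5

0b1110010100110010110110110001011 = 0x72996D8B in hexadecimal.
Add column by column in base 16, right to left:
  A+B = 5 carry 1
  5+8+1 = E
  9+D = 6 carry 1
  8+6+1 = F
  1+9 = A
  B+9 = 4 carry 1
  7+2+1 = A
  0+7 = 7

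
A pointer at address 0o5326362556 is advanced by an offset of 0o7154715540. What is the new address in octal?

0o14503300316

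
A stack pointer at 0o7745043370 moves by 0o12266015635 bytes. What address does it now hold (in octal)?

0o22233061225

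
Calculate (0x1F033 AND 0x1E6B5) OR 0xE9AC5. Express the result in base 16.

0x1F033 AND 0x1E6B5 = 0x1E031.
Then OR with 0xE9AC5.

0xFFAF5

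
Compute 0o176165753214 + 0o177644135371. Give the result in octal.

0o376032110605

Add column by column in base 8, right to left:
  4+1 = 5
  1+7 = 0 carry 1
  2+3+1 = 6
  3+5 = 0 carry 1
  5+3+1 = 1 carry 1
  7+1+1 = 1 carry 1
  5+4+1 = 2 carry 1
  6+4+1 = 3 carry 1
  1+6+1 = 0 carry 1
  6+7+1 = 6 carry 1
  7+7+1 = 7 carry 1
  1+1+1 = 3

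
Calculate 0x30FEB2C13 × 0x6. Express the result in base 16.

Multiply each base-16 digit by 6, carrying:
  3×6 = 18 → write 2 carry 1
  1×6+1 = 7 → write 7
  C×6 = 72 → write 8 carry 4
  2×6+4 = 16 → write 0 carry 1
  B×6+1 = 67 → write 3 carry 4
  E×6+4 = 88 → write 8 carry 5
  F×6+5 = 95 → write F carry 5
  0×6+5 = 5 → write 5
  3×6 = 18 → write 2 carry 1
  remaining carry: 1

0x125F830872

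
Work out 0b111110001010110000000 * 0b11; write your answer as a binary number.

0b10111010100000010000000

Multiply each base-2 digit by 3, carrying:
  0×3 = 0 → write 0
  0×3 = 0 → write 0
  0×3 = 0 → write 0
  0×3 = 0 → write 0
  0×3 = 0 → write 0
  0×3 = 0 → write 0
  0×3 = 0 → write 0
  1×3 = 3 → write 1 carry 1
  1×3+1 = 4 → write 0 carry 2
  0×3+2 = 2 → write 0 carry 1
  1×3+1 = 4 → write 0 carry 2
  0×3+2 = 2 → write 0 carry 1
  1×3+1 = 4 → write 0 carry 2
  0×3+2 = 2 → write 0 carry 1
  0×3+1 = 1 → write 1
  0×3 = 0 → write 0
  1×3 = 3 → write 1 carry 1
  1×3+1 = 4 → write 0 carry 2
  1×3+2 = 5 → write 1 carry 2
  1×3+2 = 5 → write 1 carry 2
  1×3+2 = 5 → write 1 carry 2
  remaining carry: 10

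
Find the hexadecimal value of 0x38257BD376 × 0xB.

0x2699C521612

Multiply each base-16 digit by 11, carrying:
  6×11 = 66 → write 2 carry 4
  7×11+4 = 81 → write 1 carry 5
  3×11+5 = 38 → write 6 carry 2
  D×11+2 = 145 → write 1 carry 9
  B×11+9 = 130 → write 2 carry 8
  7×11+8 = 85 → write 5 carry 5
  5×11+5 = 60 → write C carry 3
  2×11+3 = 25 → write 9 carry 1
  8×11+1 = 89 → write 9 carry 5
  3×11+5 = 38 → write 6 carry 2
  remaining carry: 2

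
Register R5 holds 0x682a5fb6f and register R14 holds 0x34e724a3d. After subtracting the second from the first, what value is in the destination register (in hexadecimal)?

0x33433b132

Subtract column by column in base 16:
  f-d → 2
  6-3 → 3
  b-a → 1
  f-4 → b
  5-2 → 3
  a-7 → 3
  2-e → 4 (borrow)
  8-4-1 → 3
  6-3 → 3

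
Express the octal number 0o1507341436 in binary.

Each octal digit is 3 bits: 1=001 5=101 0=000 7=111 3=011 4=100 1=001 4=100 3=011 6=110.

0b1101000111011100001100011110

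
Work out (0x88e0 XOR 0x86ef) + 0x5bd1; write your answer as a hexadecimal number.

0x69e0

First 0x88e0 XOR 0x86ef = 0x0e0f.
Add column by column in base 16, right to left:
  f+1 = 0 carry 1
  0+d+1 = e
  e+b = 9 carry 1
  0+5+1 = 6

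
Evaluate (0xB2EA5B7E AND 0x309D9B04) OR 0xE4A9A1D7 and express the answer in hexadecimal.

0xB2EA5B7E AND 0x309D9B04 = 0x30881B04.
Then OR with 0xE4A9A1D7.

0xF4A9BBD7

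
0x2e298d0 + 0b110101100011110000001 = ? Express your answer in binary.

0b10111111010110000001010001

0x2e298d0 = 0b10111000101001100011010000 in binary.
Add column by column in base 2, right to left:
  0+1 = 1
  0+0 = 0
  0+0 = 0
  0+0 = 0
  1+0 = 1
  0+0 = 0
  1+0 = 1
  1+1 = 0 carry 1
  0+1+1 = 0 carry 1
  0+1+1 = 0 carry 1
  0+1+1 = 0 carry 1
  1+0+1 = 0 carry 1
  1+0+1 = 0 carry 1
  0+0+1 = 1
  0+1 = 1
  1+1 = 0 carry 1
  0+0+1 = 1
  1+1 = 0 carry 1
  0+0+1 = 1
  0+1 = 1
  0+1 = 1
  1+0 = 1
  1+0 = 1
  1+0 = 1
  0+0 = 0
  1+0 = 1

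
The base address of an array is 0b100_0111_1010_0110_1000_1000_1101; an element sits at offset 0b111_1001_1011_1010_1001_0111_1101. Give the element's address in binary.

0b1100000101100001001000001010

Add column by column in base 2, right to left:
  1+1 = 0 carry 1
  0+0+1 = 1
  1+1 = 0 carry 1
  1+1+1 = 1 carry 1
  0+1+1 = 0 carry 1
  0+1+1 = 0 carry 1
  0+1+1 = 0 carry 1
  1+0+1 = 0 carry 1
  0+1+1 = 0 carry 1
  0+0+1 = 1
  0+0 = 0
  1+1 = 0 carry 1
  0+0+1 = 1
  1+1 = 0 carry 1
  1+0+1 = 0 carry 1
  0+1+1 = 0 carry 1
  0+1+1 = 0 carry 1
  1+1+1 = 1 carry 1
  0+0+1 = 1
  1+1 = 0 carry 1
  1+1+1 = 1 carry 1
  1+0+1 = 0 carry 1
  1+0+1 = 0 carry 1
  0+1+1 = 0 carry 1
  0+1+1 = 0 carry 1
  0+1+1 = 0 carry 1
  1+1+1 = 1 carry 1
  final carry 1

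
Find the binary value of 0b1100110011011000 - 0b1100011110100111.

0b10100110001

Subtract column by column in base 2:
  0-1 → 1 (borrow)
  0-1-1 → 0 (borrow)
  0-1-1 → 0 (borrow)
  1-0-1 → 0
  1-0 → 1
  0-1 → 1 (borrow)
  1-0-1 → 0
  1-1 → 0
  0-1 → 1 (borrow)
  0-1-1 → 0 (borrow)
  1-1-1 → 1 (borrow)
  1-0-1 → 0
  0-0 → 0
  0-0 → 0
  1-1 → 0
  1-1 → 0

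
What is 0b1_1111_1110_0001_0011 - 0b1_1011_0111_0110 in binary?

Subtract column by column in base 2:
  1-0 → 1
  1-1 → 0
  0-1 → 1 (borrow)
  0-0-1 → 1 (borrow)
  1-1-1 → 1 (borrow)
  0-1-1 → 0 (borrow)
  0-1-1 → 0 (borrow)
  0-0-1 → 1 (borrow)
  0-1-1 → 0 (borrow)
  1-1-1 → 1 (borrow)
  1-0-1 → 0
  1-1 → 0
  1-1 → 0
  1-0 → 1
  1-0 → 1
  1-0 → 1
  1-0 → 1

0b11110001010011101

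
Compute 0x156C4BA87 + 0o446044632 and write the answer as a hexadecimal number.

0x15B5D0421

0o446044632 = 0x498499A in hexadecimal.
Add column by column in base 16, right to left:
  7+A = 1 carry 1
  8+9+1 = 2 carry 1
  A+9+1 = 4 carry 1
  B+4+1 = 0 carry 1
  4+8+1 = D
  C+9 = 5 carry 1
  6+4+1 = B
  5+0 = 5
  1+0 = 1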